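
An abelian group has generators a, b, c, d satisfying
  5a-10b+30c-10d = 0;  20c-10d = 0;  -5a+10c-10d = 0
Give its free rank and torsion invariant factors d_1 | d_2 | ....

Answer: M ≅ ℤ^1 ⊕ ℤ/5 ⊕ ℤ/10 ⊕ ℤ/10

Derivation:
rank_ℚ(R)=3; free=4−3=1
SNF(R) diag = [5, 10, 10] → torsion [5, 10, 10]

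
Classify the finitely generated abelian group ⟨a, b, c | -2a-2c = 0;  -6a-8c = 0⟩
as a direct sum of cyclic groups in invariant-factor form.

rank_ℚ(R)=2; free=3−2=1
SNF(R) diag = [2, 2] → torsion [2, 2]

Answer: M ≅ ℤ^1 ⊕ ℤ/2 ⊕ ℤ/2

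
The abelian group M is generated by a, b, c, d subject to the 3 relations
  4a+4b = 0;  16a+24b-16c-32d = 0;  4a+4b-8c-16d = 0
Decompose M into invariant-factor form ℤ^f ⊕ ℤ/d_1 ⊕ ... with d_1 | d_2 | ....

Answer: M ≅ ℤ^1 ⊕ ℤ/4 ⊕ ℤ/8 ⊕ ℤ/8

Derivation:
rank_ℚ(R)=3; free=4−3=1
SNF(R) diag = [4, 8, 8] → torsion [4, 8, 8]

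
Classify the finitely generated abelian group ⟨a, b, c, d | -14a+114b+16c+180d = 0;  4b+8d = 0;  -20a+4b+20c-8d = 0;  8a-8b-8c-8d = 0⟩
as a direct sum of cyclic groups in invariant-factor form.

rank_ℚ(R)=4; free=4−4=0
SNF(R) diag = [2, 4, 4, 8] → torsion [2, 4, 4, 8]

Answer: M ≅ ℤ/2 ⊕ ℤ/4 ⊕ ℤ/4 ⊕ ℤ/8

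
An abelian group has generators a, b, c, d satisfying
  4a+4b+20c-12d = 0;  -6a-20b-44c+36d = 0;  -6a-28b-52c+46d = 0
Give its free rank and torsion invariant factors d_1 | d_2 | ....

Answer: M ≅ ℤ^1 ⊕ ℤ/2 ⊕ ℤ/2 ⊕ ℤ/4

Derivation:
rank_ℚ(R)=3; free=4−3=1
SNF(R) diag = [2, 2, 4] → torsion [2, 2, 4]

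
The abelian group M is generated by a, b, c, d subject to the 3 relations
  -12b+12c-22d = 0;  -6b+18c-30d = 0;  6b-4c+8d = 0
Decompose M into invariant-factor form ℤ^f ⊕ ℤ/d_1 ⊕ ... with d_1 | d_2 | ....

rank_ℚ(R)=3; free=4−3=1
SNF(R) diag = [2, 2, 6] → torsion [2, 2, 6]

Answer: M ≅ ℤ^1 ⊕ ℤ/2 ⊕ ℤ/2 ⊕ ℤ/6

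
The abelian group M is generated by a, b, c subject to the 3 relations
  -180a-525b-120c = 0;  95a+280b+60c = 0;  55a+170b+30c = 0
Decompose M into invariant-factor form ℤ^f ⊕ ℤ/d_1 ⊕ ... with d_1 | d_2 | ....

Answer: M ≅ ℤ/5 ⊕ ℤ/15 ⊕ ℤ/30

Derivation:
rank_ℚ(R)=3; free=3−3=0
SNF(R) diag = [5, 15, 30] → torsion [5, 15, 30]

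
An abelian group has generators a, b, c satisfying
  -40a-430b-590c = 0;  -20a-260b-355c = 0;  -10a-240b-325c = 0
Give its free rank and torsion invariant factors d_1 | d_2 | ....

Answer: M ≅ ℤ/5 ⊕ ℤ/10 ⊕ ℤ/30

Derivation:
rank_ℚ(R)=3; free=3−3=0
SNF(R) diag = [5, 10, 30] → torsion [5, 10, 30]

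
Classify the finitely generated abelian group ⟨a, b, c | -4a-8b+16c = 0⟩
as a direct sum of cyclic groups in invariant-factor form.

rank_ℚ(R)=1; free=3−1=2
SNF(R) diag = [4] → torsion [4]

Answer: M ≅ ℤ^2 ⊕ ℤ/4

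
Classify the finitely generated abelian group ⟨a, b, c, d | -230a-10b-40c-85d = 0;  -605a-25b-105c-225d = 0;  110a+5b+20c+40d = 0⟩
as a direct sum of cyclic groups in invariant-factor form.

Answer: M ≅ ℤ^1 ⊕ ℤ/5 ⊕ ℤ/5 ⊕ ℤ/5

Derivation:
rank_ℚ(R)=3; free=4−3=1
SNF(R) diag = [5, 5, 5] → torsion [5, 5, 5]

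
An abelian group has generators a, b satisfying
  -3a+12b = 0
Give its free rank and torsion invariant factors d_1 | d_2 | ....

Answer: M ≅ ℤ^1 ⊕ ℤ/3

Derivation:
rank_ℚ(R)=1; free=2−1=1
SNF(R) diag = [3] → torsion [3]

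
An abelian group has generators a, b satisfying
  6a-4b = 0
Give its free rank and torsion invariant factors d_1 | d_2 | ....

rank_ℚ(R)=1; free=2−1=1
SNF(R) diag = [2] → torsion [2]

Answer: M ≅ ℤ^1 ⊕ ℤ/2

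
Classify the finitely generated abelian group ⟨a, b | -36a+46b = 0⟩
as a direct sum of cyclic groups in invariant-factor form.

rank_ℚ(R)=1; free=2−1=1
SNF(R) diag = [2] → torsion [2]

Answer: M ≅ ℤ^1 ⊕ ℤ/2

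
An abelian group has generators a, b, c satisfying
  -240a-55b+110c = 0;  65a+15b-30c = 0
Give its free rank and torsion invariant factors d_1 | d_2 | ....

rank_ℚ(R)=2; free=3−2=1
SNF(R) diag = [5, 5] → torsion [5, 5]

Answer: M ≅ ℤ^1 ⊕ ℤ/5 ⊕ ℤ/5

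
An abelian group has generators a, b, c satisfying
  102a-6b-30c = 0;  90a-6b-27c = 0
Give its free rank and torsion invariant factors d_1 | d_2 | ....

Answer: M ≅ ℤ^1 ⊕ ℤ/3 ⊕ ℤ/6

Derivation:
rank_ℚ(R)=2; free=3−2=1
SNF(R) diag = [3, 6] → torsion [3, 6]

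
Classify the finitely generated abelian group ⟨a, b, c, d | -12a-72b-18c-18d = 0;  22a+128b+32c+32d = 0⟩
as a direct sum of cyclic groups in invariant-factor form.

Answer: M ≅ ℤ^2 ⊕ ℤ/2 ⊕ ℤ/6

Derivation:
rank_ℚ(R)=2; free=4−2=2
SNF(R) diag = [2, 6] → torsion [2, 6]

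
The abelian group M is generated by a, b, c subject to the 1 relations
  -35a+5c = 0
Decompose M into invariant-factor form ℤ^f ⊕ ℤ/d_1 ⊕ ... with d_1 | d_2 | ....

rank_ℚ(R)=1; free=3−1=2
SNF(R) diag = [5] → torsion [5]

Answer: M ≅ ℤ^2 ⊕ ℤ/5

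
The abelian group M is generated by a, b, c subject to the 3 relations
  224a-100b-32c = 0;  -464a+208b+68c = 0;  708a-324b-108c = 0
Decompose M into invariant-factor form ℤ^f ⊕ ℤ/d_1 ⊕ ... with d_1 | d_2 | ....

Answer: M ≅ ℤ/4 ⊕ ℤ/12 ⊕ ℤ/36

Derivation:
rank_ℚ(R)=3; free=3−3=0
SNF(R) diag = [4, 12, 36] → torsion [4, 12, 36]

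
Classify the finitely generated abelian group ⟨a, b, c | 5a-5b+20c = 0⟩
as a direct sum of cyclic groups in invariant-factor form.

rank_ℚ(R)=1; free=3−1=2
SNF(R) diag = [5] → torsion [5]

Answer: M ≅ ℤ^2 ⊕ ℤ/5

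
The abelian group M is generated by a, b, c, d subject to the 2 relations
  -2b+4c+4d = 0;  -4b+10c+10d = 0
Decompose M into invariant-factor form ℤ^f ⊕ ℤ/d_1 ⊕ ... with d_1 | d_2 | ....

rank_ℚ(R)=2; free=4−2=2
SNF(R) diag = [2, 2] → torsion [2, 2]

Answer: M ≅ ℤ^2 ⊕ ℤ/2 ⊕ ℤ/2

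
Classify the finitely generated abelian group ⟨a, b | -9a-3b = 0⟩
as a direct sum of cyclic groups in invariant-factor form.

Answer: M ≅ ℤ^1 ⊕ ℤ/3

Derivation:
rank_ℚ(R)=1; free=2−1=1
SNF(R) diag = [3] → torsion [3]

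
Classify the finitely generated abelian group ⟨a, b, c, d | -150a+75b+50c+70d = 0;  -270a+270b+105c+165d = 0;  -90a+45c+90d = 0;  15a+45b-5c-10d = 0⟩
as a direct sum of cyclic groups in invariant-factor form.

rank_ℚ(R)=4; free=4−4=0
SNF(R) diag = [5, 15, 45, 45] → torsion [5, 15, 45, 45]

Answer: M ≅ ℤ/5 ⊕ ℤ/15 ⊕ ℤ/45 ⊕ ℤ/45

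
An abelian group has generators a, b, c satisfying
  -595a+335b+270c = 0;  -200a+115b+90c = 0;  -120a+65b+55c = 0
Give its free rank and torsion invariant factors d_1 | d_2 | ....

rank_ℚ(R)=3; free=3−3=0
SNF(R) diag = [5, 5, 15] → torsion [5, 5, 15]

Answer: M ≅ ℤ/5 ⊕ ℤ/5 ⊕ ℤ/15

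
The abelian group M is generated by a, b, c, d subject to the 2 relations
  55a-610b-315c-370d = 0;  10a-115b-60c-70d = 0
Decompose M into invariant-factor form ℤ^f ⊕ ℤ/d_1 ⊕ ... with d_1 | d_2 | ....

Answer: M ≅ ℤ^2 ⊕ ℤ/5 ⊕ ℤ/15

Derivation:
rank_ℚ(R)=2; free=4−2=2
SNF(R) diag = [5, 15] → torsion [5, 15]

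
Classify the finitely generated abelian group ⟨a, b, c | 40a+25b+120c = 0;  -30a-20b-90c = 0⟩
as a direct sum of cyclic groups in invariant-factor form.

Answer: M ≅ ℤ^1 ⊕ ℤ/5 ⊕ ℤ/10

Derivation:
rank_ℚ(R)=2; free=3−2=1
SNF(R) diag = [5, 10] → torsion [5, 10]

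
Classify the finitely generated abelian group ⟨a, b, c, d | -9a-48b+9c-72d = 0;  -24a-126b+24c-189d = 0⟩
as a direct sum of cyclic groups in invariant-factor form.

Answer: M ≅ ℤ^2 ⊕ ℤ/3 ⊕ ℤ/3

Derivation:
rank_ℚ(R)=2; free=4−2=2
SNF(R) diag = [3, 3] → torsion [3, 3]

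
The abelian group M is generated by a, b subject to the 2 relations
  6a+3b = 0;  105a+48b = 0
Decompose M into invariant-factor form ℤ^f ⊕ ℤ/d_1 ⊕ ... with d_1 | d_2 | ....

rank_ℚ(R)=2; free=2−2=0
SNF(R) diag = [3, 9] → torsion [3, 9]

Answer: M ≅ ℤ/3 ⊕ ℤ/9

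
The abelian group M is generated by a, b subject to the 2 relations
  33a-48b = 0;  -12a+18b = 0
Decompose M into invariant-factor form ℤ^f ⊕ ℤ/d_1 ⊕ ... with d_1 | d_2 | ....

rank_ℚ(R)=2; free=2−2=0
SNF(R) diag = [3, 6] → torsion [3, 6]

Answer: M ≅ ℤ/3 ⊕ ℤ/6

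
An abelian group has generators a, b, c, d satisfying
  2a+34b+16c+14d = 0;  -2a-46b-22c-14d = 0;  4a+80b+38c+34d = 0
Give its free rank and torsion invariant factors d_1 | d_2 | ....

Answer: M ≅ ℤ^1 ⊕ ℤ/2 ⊕ ℤ/6 ⊕ ℤ/6

Derivation:
rank_ℚ(R)=3; free=4−3=1
SNF(R) diag = [2, 6, 6] → torsion [2, 6, 6]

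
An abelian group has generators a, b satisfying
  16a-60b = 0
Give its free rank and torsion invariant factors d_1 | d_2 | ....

rank_ℚ(R)=1; free=2−1=1
SNF(R) diag = [4] → torsion [4]

Answer: M ≅ ℤ^1 ⊕ ℤ/4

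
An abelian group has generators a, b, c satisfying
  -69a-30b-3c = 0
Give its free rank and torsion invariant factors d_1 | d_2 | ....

Answer: M ≅ ℤ^2 ⊕ ℤ/3

Derivation:
rank_ℚ(R)=1; free=3−1=2
SNF(R) diag = [3] → torsion [3]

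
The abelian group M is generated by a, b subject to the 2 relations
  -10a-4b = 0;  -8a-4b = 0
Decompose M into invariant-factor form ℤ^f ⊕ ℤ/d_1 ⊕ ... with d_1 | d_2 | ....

Answer: M ≅ ℤ/2 ⊕ ℤ/4

Derivation:
rank_ℚ(R)=2; free=2−2=0
SNF(R) diag = [2, 4] → torsion [2, 4]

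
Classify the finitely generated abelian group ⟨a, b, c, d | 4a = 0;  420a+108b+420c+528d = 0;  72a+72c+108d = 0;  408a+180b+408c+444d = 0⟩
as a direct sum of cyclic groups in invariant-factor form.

rank_ℚ(R)=4; free=4−4=0
SNF(R) diag = [4, 12, 36, 36] → torsion [4, 12, 36, 36]

Answer: M ≅ ℤ/4 ⊕ ℤ/12 ⊕ ℤ/36 ⊕ ℤ/36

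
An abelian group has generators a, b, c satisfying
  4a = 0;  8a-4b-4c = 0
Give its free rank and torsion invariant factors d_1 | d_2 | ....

rank_ℚ(R)=2; free=3−2=1
SNF(R) diag = [4, 4] → torsion [4, 4]

Answer: M ≅ ℤ^1 ⊕ ℤ/4 ⊕ ℤ/4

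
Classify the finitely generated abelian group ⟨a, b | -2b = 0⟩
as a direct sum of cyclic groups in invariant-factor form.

rank_ℚ(R)=1; free=2−1=1
SNF(R) diag = [2] → torsion [2]

Answer: M ≅ ℤ^1 ⊕ ℤ/2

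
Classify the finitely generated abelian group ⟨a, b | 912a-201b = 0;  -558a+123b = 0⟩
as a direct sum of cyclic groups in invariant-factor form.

Answer: M ≅ ℤ/3 ⊕ ℤ/6

Derivation:
rank_ℚ(R)=2; free=2−2=0
SNF(R) diag = [3, 6] → torsion [3, 6]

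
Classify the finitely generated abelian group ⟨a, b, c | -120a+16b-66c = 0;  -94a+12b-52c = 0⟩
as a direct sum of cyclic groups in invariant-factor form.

Answer: M ≅ ℤ^1 ⊕ ℤ/2 ⊕ ℤ/2

Derivation:
rank_ℚ(R)=2; free=3−2=1
SNF(R) diag = [2, 2] → torsion [2, 2]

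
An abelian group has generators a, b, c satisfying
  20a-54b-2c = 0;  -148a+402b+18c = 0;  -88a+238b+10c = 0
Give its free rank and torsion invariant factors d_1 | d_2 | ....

Answer: M ≅ ℤ/2 ⊕ ℤ/4 ⊕ ℤ/4

Derivation:
rank_ℚ(R)=3; free=3−3=0
SNF(R) diag = [2, 4, 4] → torsion [2, 4, 4]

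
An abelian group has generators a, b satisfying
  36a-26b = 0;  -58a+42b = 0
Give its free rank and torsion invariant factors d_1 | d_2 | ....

Answer: M ≅ ℤ/2 ⊕ ℤ/2

Derivation:
rank_ℚ(R)=2; free=2−2=0
SNF(R) diag = [2, 2] → torsion [2, 2]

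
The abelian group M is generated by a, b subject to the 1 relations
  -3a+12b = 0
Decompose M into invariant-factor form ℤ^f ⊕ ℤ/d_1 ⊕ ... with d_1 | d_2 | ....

rank_ℚ(R)=1; free=2−1=1
SNF(R) diag = [3] → torsion [3]

Answer: M ≅ ℤ^1 ⊕ ℤ/3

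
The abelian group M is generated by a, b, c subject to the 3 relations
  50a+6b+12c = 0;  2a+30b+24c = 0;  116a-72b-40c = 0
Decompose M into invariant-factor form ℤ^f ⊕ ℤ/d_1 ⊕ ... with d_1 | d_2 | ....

Answer: M ≅ ℤ/2 ⊕ ℤ/4 ⊕ ℤ/12

Derivation:
rank_ℚ(R)=3; free=3−3=0
SNF(R) diag = [2, 4, 12] → torsion [2, 4, 12]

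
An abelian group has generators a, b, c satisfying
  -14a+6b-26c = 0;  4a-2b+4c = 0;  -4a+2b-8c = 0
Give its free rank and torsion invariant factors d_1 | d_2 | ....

rank_ℚ(R)=3; free=3−3=0
SNF(R) diag = [2, 2, 4] → torsion [2, 2, 4]

Answer: M ≅ ℤ/2 ⊕ ℤ/2 ⊕ ℤ/4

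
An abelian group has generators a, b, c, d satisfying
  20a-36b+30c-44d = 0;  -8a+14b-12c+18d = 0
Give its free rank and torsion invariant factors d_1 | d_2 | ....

Answer: M ≅ ℤ^2 ⊕ ℤ/2 ⊕ ℤ/2

Derivation:
rank_ℚ(R)=2; free=4−2=2
SNF(R) diag = [2, 2] → torsion [2, 2]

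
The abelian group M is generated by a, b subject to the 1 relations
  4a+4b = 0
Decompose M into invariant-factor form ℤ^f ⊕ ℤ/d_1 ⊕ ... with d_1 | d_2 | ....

rank_ℚ(R)=1; free=2−1=1
SNF(R) diag = [4] → torsion [4]

Answer: M ≅ ℤ^1 ⊕ ℤ/4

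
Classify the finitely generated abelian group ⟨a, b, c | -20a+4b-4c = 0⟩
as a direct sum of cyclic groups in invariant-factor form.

rank_ℚ(R)=1; free=3−1=2
SNF(R) diag = [4] → torsion [4]

Answer: M ≅ ℤ^2 ⊕ ℤ/4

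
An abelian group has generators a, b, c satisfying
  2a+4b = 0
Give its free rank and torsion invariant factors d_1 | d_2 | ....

rank_ℚ(R)=1; free=3−1=2
SNF(R) diag = [2] → torsion [2]

Answer: M ≅ ℤ^2 ⊕ ℤ/2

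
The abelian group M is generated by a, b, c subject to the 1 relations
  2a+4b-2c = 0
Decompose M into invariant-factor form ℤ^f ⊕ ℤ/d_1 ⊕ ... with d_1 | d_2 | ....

rank_ℚ(R)=1; free=3−1=2
SNF(R) diag = [2] → torsion [2]

Answer: M ≅ ℤ^2 ⊕ ℤ/2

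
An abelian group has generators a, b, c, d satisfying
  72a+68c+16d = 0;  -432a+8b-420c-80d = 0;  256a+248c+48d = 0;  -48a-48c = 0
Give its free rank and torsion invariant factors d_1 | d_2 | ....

rank_ℚ(R)=4; free=4−4=0
SNF(R) diag = [4, 8, 16, 48] → torsion [4, 8, 16, 48]

Answer: M ≅ ℤ/4 ⊕ ℤ/8 ⊕ ℤ/16 ⊕ ℤ/48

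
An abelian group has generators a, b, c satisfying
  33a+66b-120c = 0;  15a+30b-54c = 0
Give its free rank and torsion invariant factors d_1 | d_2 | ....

Answer: M ≅ ℤ^1 ⊕ ℤ/3 ⊕ ℤ/6

Derivation:
rank_ℚ(R)=2; free=3−2=1
SNF(R) diag = [3, 6] → torsion [3, 6]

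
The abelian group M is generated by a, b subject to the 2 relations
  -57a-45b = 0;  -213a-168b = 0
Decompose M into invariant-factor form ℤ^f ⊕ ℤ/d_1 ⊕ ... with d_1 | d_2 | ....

rank_ℚ(R)=2; free=2−2=0
SNF(R) diag = [3, 3] → torsion [3, 3]

Answer: M ≅ ℤ/3 ⊕ ℤ/3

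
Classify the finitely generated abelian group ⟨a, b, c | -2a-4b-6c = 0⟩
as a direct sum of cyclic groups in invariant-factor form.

Answer: M ≅ ℤ^2 ⊕ ℤ/2

Derivation:
rank_ℚ(R)=1; free=3−1=2
SNF(R) diag = [2] → torsion [2]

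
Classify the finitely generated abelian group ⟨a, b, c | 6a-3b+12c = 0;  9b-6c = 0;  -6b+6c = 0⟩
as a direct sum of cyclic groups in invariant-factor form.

rank_ℚ(R)=3; free=3−3=0
SNF(R) diag = [3, 6, 6] → torsion [3, 6, 6]

Answer: M ≅ ℤ/3 ⊕ ℤ/6 ⊕ ℤ/6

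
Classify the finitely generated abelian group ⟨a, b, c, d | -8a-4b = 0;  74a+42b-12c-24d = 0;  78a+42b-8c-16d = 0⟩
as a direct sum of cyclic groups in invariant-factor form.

Answer: M ≅ ℤ^1 ⊕ ℤ/2 ⊕ ℤ/4 ⊕ ℤ/4

Derivation:
rank_ℚ(R)=3; free=4−3=1
SNF(R) diag = [2, 4, 4] → torsion [2, 4, 4]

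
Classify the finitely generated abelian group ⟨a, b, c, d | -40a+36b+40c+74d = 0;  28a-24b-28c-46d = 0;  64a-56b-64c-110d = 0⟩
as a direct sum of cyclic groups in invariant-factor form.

Answer: M ≅ ℤ^1 ⊕ ℤ/2 ⊕ ℤ/4 ⊕ ℤ/4

Derivation:
rank_ℚ(R)=3; free=4−3=1
SNF(R) diag = [2, 4, 4] → torsion [2, 4, 4]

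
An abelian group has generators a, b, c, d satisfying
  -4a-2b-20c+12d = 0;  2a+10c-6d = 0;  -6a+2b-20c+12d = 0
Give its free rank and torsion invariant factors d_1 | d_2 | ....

rank_ℚ(R)=3; free=4−3=1
SNF(R) diag = [2, 2, 2] → torsion [2, 2, 2]

Answer: M ≅ ℤ^1 ⊕ ℤ/2 ⊕ ℤ/2 ⊕ ℤ/2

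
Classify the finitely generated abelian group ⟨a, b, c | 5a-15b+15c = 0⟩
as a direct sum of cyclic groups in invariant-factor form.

rank_ℚ(R)=1; free=3−1=2
SNF(R) diag = [5] → torsion [5]

Answer: M ≅ ℤ^2 ⊕ ℤ/5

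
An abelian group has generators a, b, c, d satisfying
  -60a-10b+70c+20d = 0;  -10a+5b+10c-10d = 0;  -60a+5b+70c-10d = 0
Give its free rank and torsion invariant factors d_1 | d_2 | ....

rank_ℚ(R)=3; free=4−3=1
SNF(R) diag = [5, 10, 30] → torsion [5, 10, 30]

Answer: M ≅ ℤ^1 ⊕ ℤ/5 ⊕ ℤ/10 ⊕ ℤ/30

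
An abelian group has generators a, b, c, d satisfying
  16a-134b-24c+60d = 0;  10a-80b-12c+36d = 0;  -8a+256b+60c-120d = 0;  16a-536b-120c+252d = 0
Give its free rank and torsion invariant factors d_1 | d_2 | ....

rank_ℚ(R)=4; free=4−4=0
SNF(R) diag = [2, 6, 12, 12] → torsion [2, 6, 12, 12]

Answer: M ≅ ℤ/2 ⊕ ℤ/6 ⊕ ℤ/12 ⊕ ℤ/12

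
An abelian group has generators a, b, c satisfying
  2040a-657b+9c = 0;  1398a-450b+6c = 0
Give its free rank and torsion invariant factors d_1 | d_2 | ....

rank_ℚ(R)=2; free=3−2=1
SNF(R) diag = [3, 6] → torsion [3, 6]

Answer: M ≅ ℤ^1 ⊕ ℤ/3 ⊕ ℤ/6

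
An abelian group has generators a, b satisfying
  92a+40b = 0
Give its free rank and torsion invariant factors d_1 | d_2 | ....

rank_ℚ(R)=1; free=2−1=1
SNF(R) diag = [4] → torsion [4]

Answer: M ≅ ℤ^1 ⊕ ℤ/4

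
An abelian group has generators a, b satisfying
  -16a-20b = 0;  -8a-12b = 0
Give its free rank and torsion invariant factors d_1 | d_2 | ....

rank_ℚ(R)=2; free=2−2=0
SNF(R) diag = [4, 8] → torsion [4, 8]

Answer: M ≅ ℤ/4 ⊕ ℤ/8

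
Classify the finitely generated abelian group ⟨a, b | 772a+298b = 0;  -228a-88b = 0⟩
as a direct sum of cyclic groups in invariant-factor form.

rank_ℚ(R)=2; free=2−2=0
SNF(R) diag = [2, 4] → torsion [2, 4]

Answer: M ≅ ℤ/2 ⊕ ℤ/4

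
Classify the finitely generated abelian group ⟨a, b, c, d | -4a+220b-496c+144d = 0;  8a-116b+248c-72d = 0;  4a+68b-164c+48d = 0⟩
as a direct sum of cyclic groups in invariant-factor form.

rank_ℚ(R)=3; free=4−3=1
SNF(R) diag = [4, 12, 12] → torsion [4, 12, 12]

Answer: M ≅ ℤ^1 ⊕ ℤ/4 ⊕ ℤ/12 ⊕ ℤ/12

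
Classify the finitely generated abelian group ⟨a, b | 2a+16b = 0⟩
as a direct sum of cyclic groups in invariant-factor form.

Answer: M ≅ ℤ^1 ⊕ ℤ/2

Derivation:
rank_ℚ(R)=1; free=2−1=1
SNF(R) diag = [2] → torsion [2]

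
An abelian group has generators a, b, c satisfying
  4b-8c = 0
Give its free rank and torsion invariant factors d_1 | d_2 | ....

Answer: M ≅ ℤ^2 ⊕ ℤ/4

Derivation:
rank_ℚ(R)=1; free=3−1=2
SNF(R) diag = [4] → torsion [4]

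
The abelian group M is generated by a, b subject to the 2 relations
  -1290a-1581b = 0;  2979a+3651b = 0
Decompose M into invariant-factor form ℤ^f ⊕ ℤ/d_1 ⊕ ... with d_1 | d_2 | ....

rank_ℚ(R)=2; free=2−2=0
SNF(R) diag = [3, 3] → torsion [3, 3]

Answer: M ≅ ℤ/3 ⊕ ℤ/3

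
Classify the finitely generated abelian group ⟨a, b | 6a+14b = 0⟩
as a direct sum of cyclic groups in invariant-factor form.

rank_ℚ(R)=1; free=2−1=1
SNF(R) diag = [2] → torsion [2]

Answer: M ≅ ℤ^1 ⊕ ℤ/2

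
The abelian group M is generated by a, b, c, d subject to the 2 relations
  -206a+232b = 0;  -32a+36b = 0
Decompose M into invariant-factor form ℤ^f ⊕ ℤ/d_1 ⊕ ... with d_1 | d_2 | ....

rank_ℚ(R)=2; free=4−2=2
SNF(R) diag = [2, 4] → torsion [2, 4]

Answer: M ≅ ℤ^2 ⊕ ℤ/2 ⊕ ℤ/4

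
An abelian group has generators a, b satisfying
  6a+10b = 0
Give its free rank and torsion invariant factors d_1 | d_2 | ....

rank_ℚ(R)=1; free=2−1=1
SNF(R) diag = [2] → torsion [2]

Answer: M ≅ ℤ^1 ⊕ ℤ/2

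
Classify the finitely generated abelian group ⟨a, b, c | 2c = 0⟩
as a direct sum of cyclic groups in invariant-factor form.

Answer: M ≅ ℤ^2 ⊕ ℤ/2

Derivation:
rank_ℚ(R)=1; free=3−1=2
SNF(R) diag = [2] → torsion [2]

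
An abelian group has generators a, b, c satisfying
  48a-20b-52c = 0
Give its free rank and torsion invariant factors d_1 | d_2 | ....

rank_ℚ(R)=1; free=3−1=2
SNF(R) diag = [4] → torsion [4]

Answer: M ≅ ℤ^2 ⊕ ℤ/4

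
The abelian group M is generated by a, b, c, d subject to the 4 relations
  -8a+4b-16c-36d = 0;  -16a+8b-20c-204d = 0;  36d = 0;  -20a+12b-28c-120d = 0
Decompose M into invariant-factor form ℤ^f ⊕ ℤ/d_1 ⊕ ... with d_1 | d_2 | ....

Answer: M ≅ ℤ/4 ⊕ ℤ/4 ⊕ ℤ/12 ⊕ ℤ/36

Derivation:
rank_ℚ(R)=4; free=4−4=0
SNF(R) diag = [4, 4, 12, 36] → torsion [4, 4, 12, 36]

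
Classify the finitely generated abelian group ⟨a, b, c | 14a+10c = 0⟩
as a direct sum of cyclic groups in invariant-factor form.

rank_ℚ(R)=1; free=3−1=2
SNF(R) diag = [2] → torsion [2]

Answer: M ≅ ℤ^2 ⊕ ℤ/2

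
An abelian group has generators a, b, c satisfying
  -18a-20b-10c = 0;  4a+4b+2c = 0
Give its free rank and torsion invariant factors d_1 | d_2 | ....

rank_ℚ(R)=2; free=3−2=1
SNF(R) diag = [2, 2] → torsion [2, 2]

Answer: M ≅ ℤ^1 ⊕ ℤ/2 ⊕ ℤ/2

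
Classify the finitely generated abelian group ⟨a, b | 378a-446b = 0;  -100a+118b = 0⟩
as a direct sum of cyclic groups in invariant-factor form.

rank_ℚ(R)=2; free=2−2=0
SNF(R) diag = [2, 2] → torsion [2, 2]

Answer: M ≅ ℤ/2 ⊕ ℤ/2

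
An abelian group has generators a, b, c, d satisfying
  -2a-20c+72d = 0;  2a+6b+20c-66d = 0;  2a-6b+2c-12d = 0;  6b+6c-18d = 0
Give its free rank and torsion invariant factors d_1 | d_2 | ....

Answer: M ≅ ℤ/2 ⊕ ℤ/6 ⊕ ℤ/6 ⊕ ℤ/6

Derivation:
rank_ℚ(R)=4; free=4−4=0
SNF(R) diag = [2, 6, 6, 6] → torsion [2, 6, 6, 6]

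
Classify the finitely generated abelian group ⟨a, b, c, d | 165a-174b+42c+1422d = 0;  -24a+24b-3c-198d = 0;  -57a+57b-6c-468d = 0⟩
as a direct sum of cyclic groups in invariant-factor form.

Answer: M ≅ ℤ^1 ⊕ ℤ/3 ⊕ ℤ/9 ⊕ ℤ/9

Derivation:
rank_ℚ(R)=3; free=4−3=1
SNF(R) diag = [3, 9, 9] → torsion [3, 9, 9]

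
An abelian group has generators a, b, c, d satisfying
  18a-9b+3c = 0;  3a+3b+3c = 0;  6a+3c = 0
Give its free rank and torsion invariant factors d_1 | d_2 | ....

rank_ℚ(R)=3; free=4−3=1
SNF(R) diag = [3, 3, 3] → torsion [3, 3, 3]

Answer: M ≅ ℤ^1 ⊕ ℤ/3 ⊕ ℤ/3 ⊕ ℤ/3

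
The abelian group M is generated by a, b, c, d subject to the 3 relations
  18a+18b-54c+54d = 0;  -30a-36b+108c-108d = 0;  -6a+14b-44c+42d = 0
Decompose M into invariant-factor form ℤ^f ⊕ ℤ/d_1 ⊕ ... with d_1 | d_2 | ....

Answer: M ≅ ℤ^1 ⊕ ℤ/2 ⊕ ℤ/6 ⊕ ℤ/18

Derivation:
rank_ℚ(R)=3; free=4−3=1
SNF(R) diag = [2, 6, 18] → torsion [2, 6, 18]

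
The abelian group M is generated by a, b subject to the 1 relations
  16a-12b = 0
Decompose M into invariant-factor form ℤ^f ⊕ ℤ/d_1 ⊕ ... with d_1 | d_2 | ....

rank_ℚ(R)=1; free=2−1=1
SNF(R) diag = [4] → torsion [4]

Answer: M ≅ ℤ^1 ⊕ ℤ/4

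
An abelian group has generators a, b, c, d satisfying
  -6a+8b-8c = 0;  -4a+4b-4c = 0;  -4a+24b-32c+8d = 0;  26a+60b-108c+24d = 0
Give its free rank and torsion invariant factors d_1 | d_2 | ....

rank_ℚ(R)=4; free=4−4=0
SNF(R) diag = [2, 4, 8, 24] → torsion [2, 4, 8, 24]

Answer: M ≅ ℤ/2 ⊕ ℤ/4 ⊕ ℤ/8 ⊕ ℤ/24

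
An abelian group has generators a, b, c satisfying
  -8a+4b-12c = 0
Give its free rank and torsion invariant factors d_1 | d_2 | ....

rank_ℚ(R)=1; free=3−1=2
SNF(R) diag = [4] → torsion [4]

Answer: M ≅ ℤ^2 ⊕ ℤ/4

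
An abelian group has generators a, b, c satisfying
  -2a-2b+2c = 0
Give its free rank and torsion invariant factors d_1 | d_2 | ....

rank_ℚ(R)=1; free=3−1=2
SNF(R) diag = [2] → torsion [2]

Answer: M ≅ ℤ^2 ⊕ ℤ/2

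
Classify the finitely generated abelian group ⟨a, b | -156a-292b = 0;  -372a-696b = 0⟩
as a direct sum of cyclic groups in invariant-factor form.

rank_ℚ(R)=2; free=2−2=0
SNF(R) diag = [4, 12] → torsion [4, 12]

Answer: M ≅ ℤ/4 ⊕ ℤ/12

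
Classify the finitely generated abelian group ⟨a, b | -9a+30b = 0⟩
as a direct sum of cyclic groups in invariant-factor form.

Answer: M ≅ ℤ^1 ⊕ ℤ/3

Derivation:
rank_ℚ(R)=1; free=2−1=1
SNF(R) diag = [3] → torsion [3]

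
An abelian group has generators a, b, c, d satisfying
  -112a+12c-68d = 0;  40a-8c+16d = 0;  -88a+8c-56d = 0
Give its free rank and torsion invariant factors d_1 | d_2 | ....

rank_ℚ(R)=3; free=4−3=1
SNF(R) diag = [4, 8, 8] → torsion [4, 8, 8]

Answer: M ≅ ℤ^1 ⊕ ℤ/4 ⊕ ℤ/8 ⊕ ℤ/8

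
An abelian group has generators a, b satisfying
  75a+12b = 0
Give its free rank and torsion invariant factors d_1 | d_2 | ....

Answer: M ≅ ℤ^1 ⊕ ℤ/3

Derivation:
rank_ℚ(R)=1; free=2−1=1
SNF(R) diag = [3] → torsion [3]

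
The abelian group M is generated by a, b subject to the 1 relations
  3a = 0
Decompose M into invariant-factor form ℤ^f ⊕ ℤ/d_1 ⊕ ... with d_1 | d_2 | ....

rank_ℚ(R)=1; free=2−1=1
SNF(R) diag = [3] → torsion [3]

Answer: M ≅ ℤ^1 ⊕ ℤ/3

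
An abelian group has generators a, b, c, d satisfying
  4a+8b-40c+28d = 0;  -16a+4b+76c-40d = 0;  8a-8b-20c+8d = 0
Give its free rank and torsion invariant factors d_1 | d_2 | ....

rank_ℚ(R)=3; free=4−3=1
SNF(R) diag = [4, 12, 12] → torsion [4, 12, 12]

Answer: M ≅ ℤ^1 ⊕ ℤ/4 ⊕ ℤ/12 ⊕ ℤ/12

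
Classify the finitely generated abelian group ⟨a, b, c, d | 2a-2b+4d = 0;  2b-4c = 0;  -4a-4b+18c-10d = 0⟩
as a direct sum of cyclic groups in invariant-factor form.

Answer: M ≅ ℤ^1 ⊕ ℤ/2 ⊕ ℤ/2 ⊕ ℤ/2

Derivation:
rank_ℚ(R)=3; free=4−3=1
SNF(R) diag = [2, 2, 2] → torsion [2, 2, 2]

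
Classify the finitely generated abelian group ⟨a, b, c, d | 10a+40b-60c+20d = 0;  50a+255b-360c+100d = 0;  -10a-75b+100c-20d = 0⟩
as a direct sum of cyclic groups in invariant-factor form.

Answer: M ≅ ℤ^1 ⊕ ℤ/5 ⊕ ℤ/10 ⊕ ℤ/20

Derivation:
rank_ℚ(R)=3; free=4−3=1
SNF(R) diag = [5, 10, 20] → torsion [5, 10, 20]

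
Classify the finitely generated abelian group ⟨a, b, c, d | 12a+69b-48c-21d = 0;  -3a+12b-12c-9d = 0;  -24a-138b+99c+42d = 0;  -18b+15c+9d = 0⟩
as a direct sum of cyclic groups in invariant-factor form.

Answer: M ≅ ℤ/3 ⊕ ℤ/3 ⊕ ℤ/3 ⊕ ℤ/9

Derivation:
rank_ℚ(R)=4; free=4−4=0
SNF(R) diag = [3, 3, 3, 9] → torsion [3, 3, 3, 9]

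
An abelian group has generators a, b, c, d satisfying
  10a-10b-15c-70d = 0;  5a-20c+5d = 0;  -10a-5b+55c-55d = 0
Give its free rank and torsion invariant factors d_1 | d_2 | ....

Answer: M ≅ ℤ^1 ⊕ ℤ/5 ⊕ ℤ/5 ⊕ ℤ/5

Derivation:
rank_ℚ(R)=3; free=4−3=1
SNF(R) diag = [5, 5, 5] → torsion [5, 5, 5]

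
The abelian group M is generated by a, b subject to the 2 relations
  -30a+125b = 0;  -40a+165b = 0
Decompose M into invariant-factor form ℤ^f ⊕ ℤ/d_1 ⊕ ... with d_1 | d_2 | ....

Answer: M ≅ ℤ/5 ⊕ ℤ/10

Derivation:
rank_ℚ(R)=2; free=2−2=0
SNF(R) diag = [5, 10] → torsion [5, 10]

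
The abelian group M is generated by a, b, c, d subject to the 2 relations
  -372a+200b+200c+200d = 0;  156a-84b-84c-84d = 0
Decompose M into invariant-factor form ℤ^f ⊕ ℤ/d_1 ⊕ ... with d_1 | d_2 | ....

Answer: M ≅ ℤ^2 ⊕ ℤ/4 ⊕ ℤ/12

Derivation:
rank_ℚ(R)=2; free=4−2=2
SNF(R) diag = [4, 12] → torsion [4, 12]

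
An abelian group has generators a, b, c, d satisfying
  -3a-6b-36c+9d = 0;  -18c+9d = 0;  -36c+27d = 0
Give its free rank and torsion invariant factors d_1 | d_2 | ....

Answer: M ≅ ℤ^1 ⊕ ℤ/3 ⊕ ℤ/9 ⊕ ℤ/18

Derivation:
rank_ℚ(R)=3; free=4−3=1
SNF(R) diag = [3, 9, 18] → torsion [3, 9, 18]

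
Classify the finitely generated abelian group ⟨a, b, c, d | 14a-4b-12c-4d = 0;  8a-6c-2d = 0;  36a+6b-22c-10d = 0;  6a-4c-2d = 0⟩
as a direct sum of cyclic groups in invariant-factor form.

rank_ℚ(R)=4; free=4−4=0
SNF(R) diag = [2, 2, 2, 2] → torsion [2, 2, 2, 2]

Answer: M ≅ ℤ/2 ⊕ ℤ/2 ⊕ ℤ/2 ⊕ ℤ/2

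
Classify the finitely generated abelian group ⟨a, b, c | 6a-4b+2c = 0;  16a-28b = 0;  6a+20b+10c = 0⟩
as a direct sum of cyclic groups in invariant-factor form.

Answer: M ≅ ℤ/2 ⊕ ℤ/4 ⊕ ℤ/8

Derivation:
rank_ℚ(R)=3; free=3−3=0
SNF(R) diag = [2, 4, 8] → torsion [2, 4, 8]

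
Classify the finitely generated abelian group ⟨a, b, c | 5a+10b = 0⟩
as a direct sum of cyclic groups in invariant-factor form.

rank_ℚ(R)=1; free=3−1=2
SNF(R) diag = [5] → torsion [5]

Answer: M ≅ ℤ^2 ⊕ ℤ/5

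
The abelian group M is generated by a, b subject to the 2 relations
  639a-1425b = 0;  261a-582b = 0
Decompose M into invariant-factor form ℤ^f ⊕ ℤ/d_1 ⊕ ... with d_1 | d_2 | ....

rank_ℚ(R)=2; free=2−2=0
SNF(R) diag = [3, 9] → torsion [3, 9]

Answer: M ≅ ℤ/3 ⊕ ℤ/9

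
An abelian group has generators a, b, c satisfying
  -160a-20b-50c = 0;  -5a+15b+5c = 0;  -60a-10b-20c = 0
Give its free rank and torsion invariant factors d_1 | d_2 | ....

rank_ℚ(R)=3; free=3−3=0
SNF(R) diag = [5, 10, 10] → torsion [5, 10, 10]

Answer: M ≅ ℤ/5 ⊕ ℤ/10 ⊕ ℤ/10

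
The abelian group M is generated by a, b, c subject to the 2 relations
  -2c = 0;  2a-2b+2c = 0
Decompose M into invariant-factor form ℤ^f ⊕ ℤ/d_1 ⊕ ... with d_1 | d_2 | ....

Answer: M ≅ ℤ^1 ⊕ ℤ/2 ⊕ ℤ/2

Derivation:
rank_ℚ(R)=2; free=3−2=1
SNF(R) diag = [2, 2] → torsion [2, 2]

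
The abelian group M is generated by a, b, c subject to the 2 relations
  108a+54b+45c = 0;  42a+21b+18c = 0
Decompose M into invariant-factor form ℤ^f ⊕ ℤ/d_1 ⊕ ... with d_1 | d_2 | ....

Answer: M ≅ ℤ^1 ⊕ ℤ/3 ⊕ ℤ/9

Derivation:
rank_ℚ(R)=2; free=3−2=1
SNF(R) diag = [3, 9] → torsion [3, 9]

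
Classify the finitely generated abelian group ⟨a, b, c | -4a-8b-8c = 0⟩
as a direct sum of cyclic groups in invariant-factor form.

Answer: M ≅ ℤ^2 ⊕ ℤ/4

Derivation:
rank_ℚ(R)=1; free=3−1=2
SNF(R) diag = [4] → torsion [4]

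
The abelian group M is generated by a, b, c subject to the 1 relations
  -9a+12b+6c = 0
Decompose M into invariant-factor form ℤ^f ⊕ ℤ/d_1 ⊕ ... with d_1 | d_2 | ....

Answer: M ≅ ℤ^2 ⊕ ℤ/3

Derivation:
rank_ℚ(R)=1; free=3−1=2
SNF(R) diag = [3] → torsion [3]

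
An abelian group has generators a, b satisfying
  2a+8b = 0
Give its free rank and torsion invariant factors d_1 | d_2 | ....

Answer: M ≅ ℤ^1 ⊕ ℤ/2

Derivation:
rank_ℚ(R)=1; free=2−1=1
SNF(R) diag = [2] → torsion [2]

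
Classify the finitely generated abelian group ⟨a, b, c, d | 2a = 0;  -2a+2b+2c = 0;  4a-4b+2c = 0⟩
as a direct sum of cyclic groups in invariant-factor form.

rank_ℚ(R)=3; free=4−3=1
SNF(R) diag = [2, 2, 6] → torsion [2, 2, 6]

Answer: M ≅ ℤ^1 ⊕ ℤ/2 ⊕ ℤ/2 ⊕ ℤ/6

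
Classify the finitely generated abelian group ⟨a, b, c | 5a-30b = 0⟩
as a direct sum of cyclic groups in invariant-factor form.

Answer: M ≅ ℤ^2 ⊕ ℤ/5

Derivation:
rank_ℚ(R)=1; free=3−1=2
SNF(R) diag = [5] → torsion [5]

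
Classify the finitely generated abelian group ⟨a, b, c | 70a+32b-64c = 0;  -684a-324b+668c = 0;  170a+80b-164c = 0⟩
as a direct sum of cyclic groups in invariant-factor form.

rank_ℚ(R)=3; free=3−3=0
SNF(R) diag = [2, 4, 4] → torsion [2, 4, 4]

Answer: M ≅ ℤ/2 ⊕ ℤ/4 ⊕ ℤ/4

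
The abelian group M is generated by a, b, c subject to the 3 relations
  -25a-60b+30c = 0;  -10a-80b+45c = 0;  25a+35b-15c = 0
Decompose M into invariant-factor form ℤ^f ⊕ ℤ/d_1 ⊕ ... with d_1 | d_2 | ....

Answer: M ≅ ℤ/5 ⊕ ℤ/5 ⊕ ℤ/15

Derivation:
rank_ℚ(R)=3; free=3−3=0
SNF(R) diag = [5, 5, 15] → torsion [5, 5, 15]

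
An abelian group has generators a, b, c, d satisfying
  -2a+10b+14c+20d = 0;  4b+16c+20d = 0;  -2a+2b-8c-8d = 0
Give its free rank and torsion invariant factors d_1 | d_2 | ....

rank_ℚ(R)=3; free=4−3=1
SNF(R) diag = [2, 2, 4] → torsion [2, 2, 4]

Answer: M ≅ ℤ^1 ⊕ ℤ/2 ⊕ ℤ/2 ⊕ ℤ/4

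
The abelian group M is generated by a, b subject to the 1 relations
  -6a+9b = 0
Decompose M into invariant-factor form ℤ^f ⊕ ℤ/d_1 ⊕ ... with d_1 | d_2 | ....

Answer: M ≅ ℤ^1 ⊕ ℤ/3

Derivation:
rank_ℚ(R)=1; free=2−1=1
SNF(R) diag = [3] → torsion [3]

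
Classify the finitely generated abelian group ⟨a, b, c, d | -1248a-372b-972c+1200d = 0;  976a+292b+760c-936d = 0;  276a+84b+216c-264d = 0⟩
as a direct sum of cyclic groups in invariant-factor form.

rank_ℚ(R)=3; free=4−3=1
SNF(R) diag = [4, 12, 36] → torsion [4, 12, 36]

Answer: M ≅ ℤ^1 ⊕ ℤ/4 ⊕ ℤ/12 ⊕ ℤ/36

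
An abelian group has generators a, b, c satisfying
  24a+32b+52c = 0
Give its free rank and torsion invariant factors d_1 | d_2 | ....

Answer: M ≅ ℤ^2 ⊕ ℤ/4

Derivation:
rank_ℚ(R)=1; free=3−1=2
SNF(R) diag = [4] → torsion [4]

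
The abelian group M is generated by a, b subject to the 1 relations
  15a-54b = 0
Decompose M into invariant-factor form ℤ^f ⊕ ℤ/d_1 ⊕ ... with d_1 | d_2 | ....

rank_ℚ(R)=1; free=2−1=1
SNF(R) diag = [3] → torsion [3]

Answer: M ≅ ℤ^1 ⊕ ℤ/3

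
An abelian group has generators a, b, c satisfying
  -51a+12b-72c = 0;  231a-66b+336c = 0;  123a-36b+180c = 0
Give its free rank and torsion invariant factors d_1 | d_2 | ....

rank_ℚ(R)=3; free=3−3=0
SNF(R) diag = [3, 6, 12] → torsion [3, 6, 12]

Answer: M ≅ ℤ/3 ⊕ ℤ/6 ⊕ ℤ/12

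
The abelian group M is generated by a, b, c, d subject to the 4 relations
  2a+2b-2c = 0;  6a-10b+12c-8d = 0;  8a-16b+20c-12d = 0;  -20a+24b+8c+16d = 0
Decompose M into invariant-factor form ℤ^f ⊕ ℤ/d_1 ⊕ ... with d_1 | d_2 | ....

rank_ℚ(R)=4; free=4−4=0
SNF(R) diag = [2, 2, 4, 12] → torsion [2, 2, 4, 12]

Answer: M ≅ ℤ/2 ⊕ ℤ/2 ⊕ ℤ/4 ⊕ ℤ/12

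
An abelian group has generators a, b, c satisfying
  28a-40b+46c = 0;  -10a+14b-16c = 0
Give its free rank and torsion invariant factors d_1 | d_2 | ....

rank_ℚ(R)=2; free=3−2=1
SNF(R) diag = [2, 2] → torsion [2, 2]

Answer: M ≅ ℤ^1 ⊕ ℤ/2 ⊕ ℤ/2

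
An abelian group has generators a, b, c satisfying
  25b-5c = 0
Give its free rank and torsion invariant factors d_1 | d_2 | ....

Answer: M ≅ ℤ^2 ⊕ ℤ/5

Derivation:
rank_ℚ(R)=1; free=3−1=2
SNF(R) diag = [5] → torsion [5]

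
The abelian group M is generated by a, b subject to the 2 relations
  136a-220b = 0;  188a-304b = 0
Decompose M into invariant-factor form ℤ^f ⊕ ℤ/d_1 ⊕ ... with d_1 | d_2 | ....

Answer: M ≅ ℤ/4 ⊕ ℤ/4

Derivation:
rank_ℚ(R)=2; free=2−2=0
SNF(R) diag = [4, 4] → torsion [4, 4]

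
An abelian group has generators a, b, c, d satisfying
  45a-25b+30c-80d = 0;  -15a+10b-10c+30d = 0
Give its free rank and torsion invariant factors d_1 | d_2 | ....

rank_ℚ(R)=2; free=4−2=2
SNF(R) diag = [5, 5] → torsion [5, 5]

Answer: M ≅ ℤ^2 ⊕ ℤ/5 ⊕ ℤ/5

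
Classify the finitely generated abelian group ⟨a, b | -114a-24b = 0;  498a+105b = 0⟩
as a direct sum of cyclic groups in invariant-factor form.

Answer: M ≅ ℤ/3 ⊕ ℤ/6

Derivation:
rank_ℚ(R)=2; free=2−2=0
SNF(R) diag = [3, 6] → torsion [3, 6]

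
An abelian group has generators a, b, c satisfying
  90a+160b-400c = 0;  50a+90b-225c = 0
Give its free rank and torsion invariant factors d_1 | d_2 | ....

Answer: M ≅ ℤ^1 ⊕ ℤ/5 ⊕ ℤ/10

Derivation:
rank_ℚ(R)=2; free=3−2=1
SNF(R) diag = [5, 10] → torsion [5, 10]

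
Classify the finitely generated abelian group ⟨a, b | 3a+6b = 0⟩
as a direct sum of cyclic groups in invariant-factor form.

rank_ℚ(R)=1; free=2−1=1
SNF(R) diag = [3] → torsion [3]

Answer: M ≅ ℤ^1 ⊕ ℤ/3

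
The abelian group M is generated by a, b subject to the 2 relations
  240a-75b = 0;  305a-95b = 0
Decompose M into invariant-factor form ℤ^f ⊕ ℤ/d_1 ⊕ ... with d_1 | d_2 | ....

Answer: M ≅ ℤ/5 ⊕ ℤ/15

Derivation:
rank_ℚ(R)=2; free=2−2=0
SNF(R) diag = [5, 15] → torsion [5, 15]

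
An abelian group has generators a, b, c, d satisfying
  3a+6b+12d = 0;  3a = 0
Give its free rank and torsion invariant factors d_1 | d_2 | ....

rank_ℚ(R)=2; free=4−2=2
SNF(R) diag = [3, 6] → torsion [3, 6]

Answer: M ≅ ℤ^2 ⊕ ℤ/3 ⊕ ℤ/6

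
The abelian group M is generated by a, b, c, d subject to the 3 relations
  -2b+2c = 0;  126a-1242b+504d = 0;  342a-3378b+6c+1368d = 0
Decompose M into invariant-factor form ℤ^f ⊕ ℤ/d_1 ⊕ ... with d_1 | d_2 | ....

Answer: M ≅ ℤ^1 ⊕ ℤ/2 ⊕ ℤ/6 ⊕ ℤ/18

Derivation:
rank_ℚ(R)=3; free=4−3=1
SNF(R) diag = [2, 6, 18] → torsion [2, 6, 18]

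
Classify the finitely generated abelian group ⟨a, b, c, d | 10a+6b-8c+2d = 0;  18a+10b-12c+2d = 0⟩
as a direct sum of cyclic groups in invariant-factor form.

rank_ℚ(R)=2; free=4−2=2
SNF(R) diag = [2, 4] → torsion [2, 4]

Answer: M ≅ ℤ^2 ⊕ ℤ/2 ⊕ ℤ/4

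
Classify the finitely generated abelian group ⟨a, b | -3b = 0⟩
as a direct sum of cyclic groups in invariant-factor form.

rank_ℚ(R)=1; free=2−1=1
SNF(R) diag = [3] → torsion [3]

Answer: M ≅ ℤ^1 ⊕ ℤ/3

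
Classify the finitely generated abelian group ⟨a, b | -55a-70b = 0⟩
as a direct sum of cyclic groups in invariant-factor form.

Answer: M ≅ ℤ^1 ⊕ ℤ/5

Derivation:
rank_ℚ(R)=1; free=2−1=1
SNF(R) diag = [5] → torsion [5]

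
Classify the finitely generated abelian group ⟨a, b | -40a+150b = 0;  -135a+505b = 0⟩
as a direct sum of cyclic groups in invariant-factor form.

Answer: M ≅ ℤ/5 ⊕ ℤ/10

Derivation:
rank_ℚ(R)=2; free=2−2=0
SNF(R) diag = [5, 10] → torsion [5, 10]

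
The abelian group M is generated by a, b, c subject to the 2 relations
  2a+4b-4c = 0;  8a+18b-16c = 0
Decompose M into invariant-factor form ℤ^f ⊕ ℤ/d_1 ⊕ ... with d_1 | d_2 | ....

Answer: M ≅ ℤ^1 ⊕ ℤ/2 ⊕ ℤ/2

Derivation:
rank_ℚ(R)=2; free=3−2=1
SNF(R) diag = [2, 2] → torsion [2, 2]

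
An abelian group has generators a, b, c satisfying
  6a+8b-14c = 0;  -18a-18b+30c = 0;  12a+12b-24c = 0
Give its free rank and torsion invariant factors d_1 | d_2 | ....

rank_ℚ(R)=3; free=3−3=0
SNF(R) diag = [2, 6, 12] → torsion [2, 6, 12]

Answer: M ≅ ℤ/2 ⊕ ℤ/6 ⊕ ℤ/12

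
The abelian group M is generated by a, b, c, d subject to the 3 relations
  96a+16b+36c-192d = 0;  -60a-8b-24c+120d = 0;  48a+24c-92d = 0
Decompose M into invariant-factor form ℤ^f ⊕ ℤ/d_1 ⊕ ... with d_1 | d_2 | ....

Answer: M ≅ ℤ^1 ⊕ ℤ/4 ⊕ ℤ/4 ⊕ ℤ/12

Derivation:
rank_ℚ(R)=3; free=4−3=1
SNF(R) diag = [4, 4, 12] → torsion [4, 4, 12]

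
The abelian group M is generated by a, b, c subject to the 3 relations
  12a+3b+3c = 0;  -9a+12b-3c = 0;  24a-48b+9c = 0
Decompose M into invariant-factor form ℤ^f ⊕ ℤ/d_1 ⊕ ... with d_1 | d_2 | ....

Answer: M ≅ ℤ/3 ⊕ ℤ/3 ⊕ ℤ/3

Derivation:
rank_ℚ(R)=3; free=3−3=0
SNF(R) diag = [3, 3, 3] → torsion [3, 3, 3]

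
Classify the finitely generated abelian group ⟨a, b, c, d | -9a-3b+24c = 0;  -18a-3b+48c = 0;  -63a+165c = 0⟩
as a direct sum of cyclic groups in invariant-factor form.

Answer: M ≅ ℤ^1 ⊕ ℤ/3 ⊕ ℤ/3 ⊕ ℤ/9

Derivation:
rank_ℚ(R)=3; free=4−3=1
SNF(R) diag = [3, 3, 9] → torsion [3, 3, 9]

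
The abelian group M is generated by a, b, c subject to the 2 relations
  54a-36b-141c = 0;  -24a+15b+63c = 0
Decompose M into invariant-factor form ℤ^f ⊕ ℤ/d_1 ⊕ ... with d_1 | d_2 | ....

Answer: M ≅ ℤ^1 ⊕ ℤ/3 ⊕ ℤ/3

Derivation:
rank_ℚ(R)=2; free=3−2=1
SNF(R) diag = [3, 3] → torsion [3, 3]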